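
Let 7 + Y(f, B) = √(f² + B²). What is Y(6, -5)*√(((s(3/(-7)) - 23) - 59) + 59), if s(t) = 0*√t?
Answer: I*√23*(-7 + √61) ≈ 3.8858*I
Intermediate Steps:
s(t) = 0
Y(f, B) = -7 + √(B² + f²) (Y(f, B) = -7 + √(f² + B²) = -7 + √(B² + f²))
Y(6, -5)*√(((s(3/(-7)) - 23) - 59) + 59) = (-7 + √((-5)² + 6²))*√(((0 - 23) - 59) + 59) = (-7 + √(25 + 36))*√((-23 - 59) + 59) = (-7 + √61)*√(-82 + 59) = (-7 + √61)*√(-23) = (-7 + √61)*(I*√23) = I*√23*(-7 + √61)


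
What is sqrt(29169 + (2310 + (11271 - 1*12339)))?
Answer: 3*sqrt(3379) ≈ 174.39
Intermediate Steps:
sqrt(29169 + (2310 + (11271 - 1*12339))) = sqrt(29169 + (2310 + (11271 - 12339))) = sqrt(29169 + (2310 - 1068)) = sqrt(29169 + 1242) = sqrt(30411) = 3*sqrt(3379)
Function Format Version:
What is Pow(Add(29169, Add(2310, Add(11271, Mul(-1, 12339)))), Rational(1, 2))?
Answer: Mul(3, Pow(3379, Rational(1, 2))) ≈ 174.39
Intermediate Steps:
Pow(Add(29169, Add(2310, Add(11271, Mul(-1, 12339)))), Rational(1, 2)) = Pow(Add(29169, Add(2310, Add(11271, -12339))), Rational(1, 2)) = Pow(Add(29169, Add(2310, -1068)), Rational(1, 2)) = Pow(Add(29169, 1242), Rational(1, 2)) = Pow(30411, Rational(1, 2)) = Mul(3, Pow(3379, Rational(1, 2)))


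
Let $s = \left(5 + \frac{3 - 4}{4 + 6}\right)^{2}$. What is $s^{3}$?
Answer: $\frac{13841287201}{1000000} \approx 13841.0$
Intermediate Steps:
$s = \frac{2401}{100}$ ($s = \left(5 - \frac{1}{10}\right)^{2} = \left(\frac{49}{10}\right)^{2} = \frac{2401}{100} \approx 24.01$)
$s^{3} = \left(\frac{2401}{100}\right)^{3} = \frac{13841287201}{1000000}$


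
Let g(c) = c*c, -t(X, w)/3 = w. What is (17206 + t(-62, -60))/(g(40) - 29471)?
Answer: -17386/27871 ≈ -0.62380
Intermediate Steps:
t(X, w) = -3*w
g(c) = c²
(17206 + t(-62, -60))/(g(40) - 29471) = (17206 - 3*(-60))/(40² - 29471) = (17206 + 180)/(1600 - 29471) = 17386/(-27871) = 17386*(-1/27871) = -17386/27871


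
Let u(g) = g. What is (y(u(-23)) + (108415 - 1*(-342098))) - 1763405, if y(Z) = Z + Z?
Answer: -1312938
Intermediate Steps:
y(Z) = 2*Z
(y(u(-23)) + (108415 - 1*(-342098))) - 1763405 = (2*(-23) + (108415 - 1*(-342098))) - 1763405 = (-46 + (108415 + 342098)) - 1763405 = (-46 + 450513) - 1763405 = 450467 - 1763405 = -1312938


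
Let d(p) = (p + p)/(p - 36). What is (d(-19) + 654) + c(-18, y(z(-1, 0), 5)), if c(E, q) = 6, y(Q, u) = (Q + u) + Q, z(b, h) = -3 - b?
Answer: 36338/55 ≈ 660.69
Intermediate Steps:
y(Q, u) = u + 2*Q
d(p) = 2*p/(-36 + p) (d(p) = (2*p)/(-36 + p) = 2*p/(-36 + p))
(d(-19) + 654) + c(-18, y(z(-1, 0), 5)) = (2*(-19)/(-36 - 19) + 654) + 6 = (2*(-19)/(-55) + 654) + 6 = (2*(-19)*(-1/55) + 654) + 6 = (38/55 + 654) + 6 = 36008/55 + 6 = 36338/55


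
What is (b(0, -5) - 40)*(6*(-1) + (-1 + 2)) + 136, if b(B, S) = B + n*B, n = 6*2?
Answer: 336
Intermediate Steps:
n = 12
b(B, S) = 13*B (b(B, S) = B + 12*B = 13*B)
(b(0, -5) - 40)*(6*(-1) + (-1 + 2)) + 136 = (13*0 - 40)*(6*(-1) + (-1 + 2)) + 136 = (0 - 40)*(-6 + 1) + 136 = -40*(-5) + 136 = 200 + 136 = 336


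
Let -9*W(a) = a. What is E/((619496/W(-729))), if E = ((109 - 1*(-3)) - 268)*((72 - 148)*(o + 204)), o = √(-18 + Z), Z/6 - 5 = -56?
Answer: 24488568/77437 + 2160756*I/77437 ≈ 316.24 + 27.903*I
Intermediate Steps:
Z = -306 (Z = 30 + 6*(-56) = 30 - 336 = -306)
o = 18*I (o = √(-18 - 306) = √(-324) = 18*I ≈ 18.0*I)
W(a) = -a/9
E = 2418624 + 213408*I (E = ((109 - 1*(-3)) - 268)*((72 - 148)*(18*I + 204)) = ((109 + 3) - 268)*(-76*(204 + 18*I)) = (112 - 268)*(-15504 - 1368*I) = -156*(-15504 - 1368*I) = 2418624 + 213408*I ≈ 2.4186e+6 + 2.1341e+5*I)
E/((619496/W(-729))) = (2418624 + 213408*I)/((619496/((-⅑*(-729))))) = (2418624 + 213408*I)/((619496/81)) = (2418624 + 213408*I)/((619496*(1/81))) = (2418624 + 213408*I)/(619496/81) = (2418624 + 213408*I)*(81/619496) = 24488568/77437 + 2160756*I/77437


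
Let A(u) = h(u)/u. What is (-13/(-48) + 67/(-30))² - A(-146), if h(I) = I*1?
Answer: 18249/6400 ≈ 2.8514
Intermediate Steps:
h(I) = I
A(u) = 1 (A(u) = u/u = 1)
(-13/(-48) + 67/(-30))² - A(-146) = (-13/(-48) + 67/(-30))² - 1*1 = (-13*(-1/48) + 67*(-1/30))² - 1 = (13/48 - 67/30)² - 1 = (-157/80)² - 1 = 24649/6400 - 1 = 18249/6400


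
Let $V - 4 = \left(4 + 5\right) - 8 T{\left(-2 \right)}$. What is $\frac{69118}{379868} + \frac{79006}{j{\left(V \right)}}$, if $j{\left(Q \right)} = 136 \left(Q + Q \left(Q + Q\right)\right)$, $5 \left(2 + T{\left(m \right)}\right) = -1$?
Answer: $\frac{149697345523}{307279403748} \approx 0.48717$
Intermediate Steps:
$T{\left(m \right)} = - \frac{11}{5}$ ($T{\left(m \right)} = -2 + \frac{1}{5} \left(-1\right) = -2 - \frac{1}{5} = - \frac{11}{5}$)
$V = \frac{153}{5}$ ($V = 4 + \left(\left(4 + 5\right) - - \frac{88}{5}\right) = 4 + \left(9 + \frac{88}{5}\right) = 4 + \frac{133}{5} = \frac{153}{5} \approx 30.6$)
$j{\left(Q \right)} = 136 Q + 272 Q^{2}$ ($j{\left(Q \right)} = 136 \left(Q + Q 2 Q\right) = 136 \left(Q + 2 Q^{2}\right) = 136 Q + 272 Q^{2}$)
$\frac{69118}{379868} + \frac{79006}{j{\left(V \right)}} = \frac{69118}{379868} + \frac{79006}{136 \cdot \frac{153}{5} \left(1 + 2 \cdot \frac{153}{5}\right)} = 69118 \cdot \frac{1}{379868} + \frac{79006}{136 \cdot \frac{153}{5} \left(1 + \frac{306}{5}\right)} = \frac{34559}{189934} + \frac{79006}{136 \cdot \frac{153}{5} \cdot \frac{311}{5}} = \frac{34559}{189934} + \frac{79006}{\frac{6471288}{25}} = \frac{34559}{189934} + 79006 \cdot \frac{25}{6471288} = \frac{34559}{189934} + \frac{987575}{3235644} = \frac{149697345523}{307279403748}$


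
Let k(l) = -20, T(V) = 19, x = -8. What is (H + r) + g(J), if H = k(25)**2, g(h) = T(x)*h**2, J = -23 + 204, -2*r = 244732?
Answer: 500493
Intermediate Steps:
r = -122366 (r = -1/2*244732 = -122366)
J = 181
g(h) = 19*h**2
H = 400 (H = (-20)**2 = 400)
(H + r) + g(J) = (400 - 122366) + 19*181**2 = -121966 + 19*32761 = -121966 + 622459 = 500493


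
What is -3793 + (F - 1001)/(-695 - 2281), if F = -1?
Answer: -1881161/496 ≈ -3792.7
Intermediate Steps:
-3793 + (F - 1001)/(-695 - 2281) = -3793 + (-1 - 1001)/(-695 - 2281) = -3793 - 1002/(-2976) = -3793 - 1002*(-1/2976) = -3793 + 167/496 = -1881161/496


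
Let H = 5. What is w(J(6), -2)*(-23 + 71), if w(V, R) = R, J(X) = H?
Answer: -96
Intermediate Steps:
J(X) = 5
w(J(6), -2)*(-23 + 71) = -2*(-23 + 71) = -2*48 = -96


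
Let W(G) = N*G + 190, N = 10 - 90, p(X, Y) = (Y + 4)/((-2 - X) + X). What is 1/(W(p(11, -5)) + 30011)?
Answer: 1/30161 ≈ 3.3155e-5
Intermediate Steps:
p(X, Y) = -2 - Y/2 (p(X, Y) = (4 + Y)/(-2) = (4 + Y)*(-1/2) = -2 - Y/2)
N = -80
W(G) = 190 - 80*G (W(G) = -80*G + 190 = 190 - 80*G)
1/(W(p(11, -5)) + 30011) = 1/((190 - 80*(-2 - 1/2*(-5))) + 30011) = 1/((190 - 80*(-2 + 5/2)) + 30011) = 1/((190 - 80*1/2) + 30011) = 1/((190 - 40) + 30011) = 1/(150 + 30011) = 1/30161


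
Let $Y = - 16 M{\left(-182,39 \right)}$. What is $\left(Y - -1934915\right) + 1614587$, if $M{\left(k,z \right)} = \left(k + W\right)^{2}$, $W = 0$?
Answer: $3019518$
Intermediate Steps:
$M{\left(k,z \right)} = k^{2}$ ($M{\left(k,z \right)} = \left(k + 0\right)^{2} = k^{2}$)
$Y = -529984$ ($Y = - 16 \left(-182\right)^{2} = \left(-16\right) 33124 = -529984$)
$\left(Y - -1934915\right) + 1614587 = \left(-529984 - -1934915\right) + 1614587 = \left(-529984 + 1934915\right) + 1614587 = 1404931 + 1614587 = 3019518$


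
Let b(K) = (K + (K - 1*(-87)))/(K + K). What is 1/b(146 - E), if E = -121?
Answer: 178/207 ≈ 0.85990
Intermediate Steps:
b(K) = (87 + 2*K)/(2*K) (b(K) = (K + (K + 87))/((2*K)) = (K + (87 + K))*(1/(2*K)) = (87 + 2*K)*(1/(2*K)) = (87 + 2*K)/(2*K))
1/b(146 - E) = 1/((87/2 + (146 - 1*(-121)))/(146 - 1*(-121))) = 1/((87/2 + (146 + 121))/(146 + 121)) = 1/((87/2 + 267)/267) = 1/((1/267)*(621/2)) = 1/(207/178) = 178/207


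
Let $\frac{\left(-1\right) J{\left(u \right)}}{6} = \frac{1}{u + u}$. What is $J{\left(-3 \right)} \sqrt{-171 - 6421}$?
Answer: $8 i \sqrt{103} \approx 81.191 i$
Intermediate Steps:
$J{\left(u \right)} = - \frac{3}{u}$ ($J{\left(u \right)} = - \frac{6}{u + u} = - \frac{6}{2 u} = - 6 \frac{1}{2 u} = - \frac{3}{u}$)
$J{\left(-3 \right)} \sqrt{-171 - 6421} = - \frac{3}{-3} \sqrt{-171 - 6421} = \left(-3\right) \left(- \frac{1}{3}\right) \sqrt{-6592} = 1 \cdot 8 i \sqrt{103} = 8 i \sqrt{103}$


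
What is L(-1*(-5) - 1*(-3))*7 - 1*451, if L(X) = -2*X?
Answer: -563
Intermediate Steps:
L(-1*(-5) - 1*(-3))*7 - 1*451 = -2*(-1*(-5) - 1*(-3))*7 - 1*451 = -2*(5 + 3)*7 - 451 = -2*8*7 - 451 = -16*7 - 451 = -112 - 451 = -563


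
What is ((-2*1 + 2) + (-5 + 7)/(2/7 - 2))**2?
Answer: 49/36 ≈ 1.3611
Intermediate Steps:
((-2*1 + 2) + (-5 + 7)/(2/7 - 2))**2 = ((-2 + 2) + 2/(2*(1/7) - 2))**2 = (0 + 2/(2/7 - 2))**2 = (0 + 2/(-12/7))**2 = (0 + 2*(-7/12))**2 = (0 - 7/6)**2 = (-7/6)**2 = 49/36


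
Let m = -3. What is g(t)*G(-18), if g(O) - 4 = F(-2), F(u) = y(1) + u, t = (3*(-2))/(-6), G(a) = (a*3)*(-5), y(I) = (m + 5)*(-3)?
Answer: -1080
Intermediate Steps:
y(I) = -6 (y(I) = (-3 + 5)*(-3) = 2*(-3) = -6)
G(a) = -15*a (G(a) = (3*a)*(-5) = -15*a)
t = 1 (t = -6*(-⅙) = 1)
F(u) = -6 + u
g(O) = -4 (g(O) = 4 + (-6 - 2) = 4 - 8 = -4)
g(t)*G(-18) = -(-60)*(-18) = -4*270 = -1080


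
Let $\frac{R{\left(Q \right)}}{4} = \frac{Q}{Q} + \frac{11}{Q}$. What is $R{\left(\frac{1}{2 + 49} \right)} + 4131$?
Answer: $6379$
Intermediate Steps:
$R{\left(Q \right)} = 4 + \frac{44}{Q}$ ($R{\left(Q \right)} = 4 \left(\frac{Q}{Q} + \frac{11}{Q}\right) = 4 \left(1 + \frac{11}{Q}\right) = 4 + \frac{44}{Q}$)
$R{\left(\frac{1}{2 + 49} \right)} + 4131 = \left(4 + \frac{44}{\frac{1}{2 + 49}}\right) + 4131 = \left(4 + \frac{44}{\frac{1}{51}}\right) + 4131 = \left(4 + 44 \frac{1}{\frac{1}{51}}\right) + 4131 = \left(4 + 44 \cdot 51\right) + 4131 = \left(4 + 2244\right) + 4131 = 2248 + 4131 = 6379$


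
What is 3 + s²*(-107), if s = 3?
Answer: -960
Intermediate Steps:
3 + s²*(-107) = 3 + 3²*(-107) = 3 + 9*(-107) = 3 - 963 = -960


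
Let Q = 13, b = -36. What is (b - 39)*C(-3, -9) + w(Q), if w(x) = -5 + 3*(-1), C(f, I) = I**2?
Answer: -6083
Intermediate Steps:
w(x) = -8 (w(x) = -5 - 3 = -8)
(b - 39)*C(-3, -9) + w(Q) = (-36 - 39)*(-9)**2 - 8 = -75*81 - 8 = -6075 - 8 = -6083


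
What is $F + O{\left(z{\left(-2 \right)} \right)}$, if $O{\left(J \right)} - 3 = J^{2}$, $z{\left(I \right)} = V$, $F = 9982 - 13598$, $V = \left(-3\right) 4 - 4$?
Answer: $-3357$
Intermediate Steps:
$V = -16$ ($V = -12 - 4 = -16$)
$F = -3616$
$z{\left(I \right)} = -16$
$O{\left(J \right)} = 3 + J^{2}$
$F + O{\left(z{\left(-2 \right)} \right)} = -3616 + \left(3 + \left(-16\right)^{2}\right) = -3616 + \left(3 + 256\right) = -3616 + 259 = -3357$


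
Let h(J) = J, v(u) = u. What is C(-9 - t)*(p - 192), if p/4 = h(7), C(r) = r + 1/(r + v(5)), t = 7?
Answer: 29028/11 ≈ 2638.9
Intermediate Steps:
C(r) = r + 1/(5 + r) (C(r) = r + 1/(r + 5) = r + 1/(5 + r))
p = 28 (p = 4*7 = 28)
C(-9 - t)*(p - 192) = ((1 + (-9 - 1*7)² + 5*(-9 - 1*7))/(5 + (-9 - 1*7)))*(28 - 192) = ((1 + (-9 - 7)² + 5*(-9 - 7))/(5 + (-9 - 7)))*(-164) = ((1 + (-16)² + 5*(-16))/(5 - 16))*(-164) = ((1 + 256 - 80)/(-11))*(-164) = -1/11*177*(-164) = -177/11*(-164) = 29028/11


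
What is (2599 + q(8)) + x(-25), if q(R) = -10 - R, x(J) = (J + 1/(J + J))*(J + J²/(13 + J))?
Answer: 36077/8 ≈ 4509.6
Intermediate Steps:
x(J) = (J + 1/(2*J))*(J + J²/(13 + J))
(2599 + q(8)) + x(-25) = (2599 + (-10 - 1*8)) + (13/2 - 25 + 2*(-25)³ + 13*(-25)²)/(13 - 25) = (2599 + (-10 - 8)) + (13/2 - 25 + 2*(-15625) + 13*625)/(-12) = (2599 - 18) - (13/2 - 25 - 31250 + 8125)/12 = 2581 - 1/12*(-46287/2) = 2581 + 15429/8 = 36077/8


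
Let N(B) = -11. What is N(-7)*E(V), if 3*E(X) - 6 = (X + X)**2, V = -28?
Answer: -34562/3 ≈ -11521.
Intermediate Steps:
E(X) = 2 + 4*X**2/3 (E(X) = 2 + (X + X)**2/3 = 2 + (2*X)**2/3 = 2 + (4*X**2)/3 = 2 + 4*X**2/3)
N(-7)*E(V) = -11*(2 + (4/3)*(-28)**2) = -11*(2 + (4/3)*784) = -11*(2 + 3136/3) = -11*3142/3 = -34562/3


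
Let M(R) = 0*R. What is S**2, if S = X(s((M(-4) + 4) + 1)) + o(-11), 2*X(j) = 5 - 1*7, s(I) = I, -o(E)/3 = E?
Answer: 1024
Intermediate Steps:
o(E) = -3*E
M(R) = 0
X(j) = -1 (X(j) = (5 - 1*7)/2 = (5 - 7)/2 = (1/2)*(-2) = -1)
S = 32 (S = -1 - 3*(-11) = -1 + 33 = 32)
S**2 = 32**2 = 1024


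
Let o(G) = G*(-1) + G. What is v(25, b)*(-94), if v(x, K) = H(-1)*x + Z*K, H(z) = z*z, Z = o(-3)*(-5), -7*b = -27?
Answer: -2350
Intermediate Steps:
b = 27/7 (b = -1/7*(-27) = 27/7 ≈ 3.8571)
o(G) = 0 (o(G) = -G + G = 0)
Z = 0 (Z = 0*(-5) = 0)
H(z) = z**2
v(x, K) = x (v(x, K) = (-1)**2*x + 0*K = 1*x + 0 = x + 0 = x)
v(25, b)*(-94) = 25*(-94) = -2350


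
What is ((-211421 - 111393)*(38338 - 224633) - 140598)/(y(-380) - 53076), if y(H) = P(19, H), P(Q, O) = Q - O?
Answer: -60138493532/52677 ≈ -1.1416e+6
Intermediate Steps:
y(H) = 19 - H
((-211421 - 111393)*(38338 - 224633) - 140598)/(y(-380) - 53076) = ((-211421 - 111393)*(38338 - 224633) - 140598)/((19 - 1*(-380)) - 53076) = (-322814*(-186295) - 140598)/((19 + 380) - 53076) = (60138634130 - 140598)/(399 - 53076) = 60138493532/(-52677) = 60138493532*(-1/52677) = -60138493532/52677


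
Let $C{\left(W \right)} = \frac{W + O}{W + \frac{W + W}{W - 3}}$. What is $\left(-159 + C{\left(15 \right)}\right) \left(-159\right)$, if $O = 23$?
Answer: $\frac{872751}{35} \approx 24936.0$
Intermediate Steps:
$C{\left(W \right)} = \frac{23 + W}{W + \frac{2 W}{-3 + W}}$ ($C{\left(W \right)} = \frac{W + 23}{W + \frac{W + W}{W - 3}} = \frac{23 + W}{W + \frac{2 W}{-3 + W}}$)
$\left(-159 + C{\left(15 \right)}\right) \left(-159\right) = \left(-159 + \frac{-69 + 15^{2} + 20 \cdot 15}{15 \left(-1 + 15\right)}\right) \left(-159\right) = \left(-159 + \frac{-69 + 225 + 300}{15 \cdot 14}\right) \left(-159\right) = \left(-159 + \frac{1}{15} \cdot \frac{1}{14} \cdot 456\right) \left(-159\right) = \left(-159 + \frac{76}{35}\right) \left(-159\right) = \left(- \frac{5489}{35}\right) \left(-159\right) = \frac{872751}{35}$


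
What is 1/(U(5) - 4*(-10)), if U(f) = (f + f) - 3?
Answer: 1/47 ≈ 0.021277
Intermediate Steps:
U(f) = -3 + 2*f (U(f) = 2*f - 3 = -3 + 2*f)
1/(U(5) - 4*(-10)) = 1/((-3 + 2*5) - 4*(-10)) = 1/((-3 + 10) + 40) = 1/(7 + 40) = 1/47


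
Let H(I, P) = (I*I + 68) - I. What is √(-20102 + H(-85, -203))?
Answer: 2*I*√3181 ≈ 112.8*I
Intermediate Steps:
H(I, P) = 68 + I² - I (H(I, P) = (I² + 68) - I = (68 + I²) - I = 68 + I² - I)
√(-20102 + H(-85, -203)) = √(-20102 + (68 + (-85)² - 1*(-85))) = √(-20102 + (68 + 7225 + 85)) = √(-20102 + 7378) = √(-12724) = 2*I*√3181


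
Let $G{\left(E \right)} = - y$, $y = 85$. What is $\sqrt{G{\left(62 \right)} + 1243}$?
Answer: $\sqrt{1158} \approx 34.029$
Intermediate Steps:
$G{\left(E \right)} = -85$ ($G{\left(E \right)} = \left(-1\right) 85 = -85$)
$\sqrt{G{\left(62 \right)} + 1243} = \sqrt{-85 + 1243} = \sqrt{1158}$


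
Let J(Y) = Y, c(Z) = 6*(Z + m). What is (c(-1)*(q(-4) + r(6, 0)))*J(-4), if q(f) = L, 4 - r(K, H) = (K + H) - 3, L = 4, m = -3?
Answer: 480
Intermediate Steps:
c(Z) = -18 + 6*Z (c(Z) = 6*(Z - 3) = 6*(-3 + Z) = -18 + 6*Z)
r(K, H) = 7 - H - K (r(K, H) = 4 - ((K + H) - 3) = 4 - ((H + K) - 3) = 4 - (-3 + H + K) = 4 + (3 - H - K) = 7 - H - K)
q(f) = 4
(c(-1)*(q(-4) + r(6, 0)))*J(-4) = ((-18 + 6*(-1))*(4 + (7 - 1*0 - 1*6)))*(-4) = ((-18 - 6)*(4 + (7 + 0 - 6)))*(-4) = -24*(4 + 1)*(-4) = -24*5*(-4) = -120*(-4) = 480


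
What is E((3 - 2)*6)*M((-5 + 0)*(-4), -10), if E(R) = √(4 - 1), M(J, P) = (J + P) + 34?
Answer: 44*√3 ≈ 76.210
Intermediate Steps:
M(J, P) = 34 + J + P
E(R) = √3
E((3 - 2)*6)*M((-5 + 0)*(-4), -10) = √3*(34 + (-5 + 0)*(-4) - 10) = √3*(34 - 5*(-4) - 10) = √3*(34 + 20 - 10) = √3*44 = 44*√3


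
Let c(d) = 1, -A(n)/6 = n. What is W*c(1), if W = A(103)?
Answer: -618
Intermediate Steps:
A(n) = -6*n
W = -618 (W = -6*103 = -618)
W*c(1) = -618*1 = -618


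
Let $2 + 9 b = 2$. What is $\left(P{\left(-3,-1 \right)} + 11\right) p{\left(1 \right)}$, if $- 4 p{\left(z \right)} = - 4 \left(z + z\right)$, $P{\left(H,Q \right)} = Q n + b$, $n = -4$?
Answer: $30$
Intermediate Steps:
$b = 0$ ($b = - \frac{2}{9} + \frac{1}{9} \cdot 2 = - \frac{2}{9} + \frac{2}{9} = 0$)
$P{\left(H,Q \right)} = - 4 Q$ ($P{\left(H,Q \right)} = Q \left(-4\right) + 0 = - 4 Q + 0 = - 4 Q$)
$p{\left(z \right)} = 2 z$ ($p{\left(z \right)} = - \frac{\left(-4\right) \left(z + z\right)}{4} = - \frac{\left(-4\right) 2 z}{4} = - \frac{\left(-8\right) z}{4} = 2 z$)
$\left(P{\left(-3,-1 \right)} + 11\right) p{\left(1 \right)} = \left(\left(-4\right) \left(-1\right) + 11\right) 2 \cdot 1 = \left(4 + 11\right) 2 = 15 \cdot 2 = 30$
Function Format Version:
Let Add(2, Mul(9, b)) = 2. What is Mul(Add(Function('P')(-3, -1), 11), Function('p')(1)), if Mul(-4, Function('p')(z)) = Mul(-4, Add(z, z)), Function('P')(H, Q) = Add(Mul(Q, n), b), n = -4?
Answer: 30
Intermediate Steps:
b = 0 (b = Add(Rational(-2, 9), Mul(Rational(1, 9), 2)) = Add(Rational(-2, 9), Rational(2, 9)) = 0)
Function('P')(H, Q) = Mul(-4, Q) (Function('P')(H, Q) = Add(Mul(Q, -4), 0) = Add(Mul(-4, Q), 0) = Mul(-4, Q))
Function('p')(z) = Mul(2, z) (Function('p')(z) = Mul(Rational(-1, 4), Mul(-4, Add(z, z))) = Mul(Rational(-1, 4), Mul(-4, Mul(2, z))) = Mul(Rational(-1, 4), Mul(-8, z)) = Mul(2, z))
Mul(Add(Function('P')(-3, -1), 11), Function('p')(1)) = Mul(Add(Mul(-4, -1), 11), Mul(2, 1)) = Mul(Add(4, 11), 2) = Mul(15, 2) = 30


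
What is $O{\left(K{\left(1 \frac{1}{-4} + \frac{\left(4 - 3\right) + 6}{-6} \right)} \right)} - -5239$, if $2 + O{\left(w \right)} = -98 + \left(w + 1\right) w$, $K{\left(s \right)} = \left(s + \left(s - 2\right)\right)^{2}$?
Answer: $\frac{7397701}{1296} \approx 5708.1$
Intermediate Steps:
$K{\left(s \right)} = \left(-2 + 2 s\right)^{2}$ ($K{\left(s \right)} = \left(s + \left(s - 2\right)\right)^{2} = \left(s + \left(-2 + s\right)\right)^{2} = \left(-2 + 2 s\right)^{2}$)
$O{\left(w \right)} = -100 + w \left(1 + w\right)$ ($O{\left(w \right)} = -2 + \left(-98 + \left(w + 1\right) w\right) = -2 + \left(-98 + \left(1 + w\right) w\right) = -2 + \left(-98 + w \left(1 + w\right)\right) = -100 + w \left(1 + w\right)$)
$O{\left(K{\left(1 \frac{1}{-4} + \frac{\left(4 - 3\right) + 6}{-6} \right)} \right)} - -5239 = \left(-100 + 4 \left(-1 + \left(1 \frac{1}{-4} + \frac{\left(4 - 3\right) + 6}{-6}\right)\right)^{2} + \left(4 \left(-1 + \left(1 \frac{1}{-4} + \frac{\left(4 - 3\right) + 6}{-6}\right)\right)^{2}\right)^{2}\right) - -5239 = \left(-100 + 4 \left(-1 + \left(1 \left(- \frac{1}{4}\right) + \left(1 + 6\right) \left(- \frac{1}{6}\right)\right)\right)^{2} + \left(4 \left(-1 + \left(1 \left(- \frac{1}{4}\right) + \left(1 + 6\right) \left(- \frac{1}{6}\right)\right)\right)^{2}\right)^{2}\right) + 5239 = \left(-100 + 4 \left(-1 + \left(- \frac{1}{4} + 7 \left(- \frac{1}{6}\right)\right)\right)^{2} + \left(4 \left(-1 + \left(- \frac{1}{4} + 7 \left(- \frac{1}{6}\right)\right)\right)^{2}\right)^{2}\right) + 5239 = \left(-100 + 4 \left(-1 - \frac{17}{12}\right)^{2} + \left(4 \left(-1 - \frac{17}{12}\right)^{2}\right)^{2}\right) + 5239 = \left(-100 + 4 \left(- \frac{29}{12}\right)^{2} + \left(4 \left(- \frac{29}{12}\right)^{2}\right)^{2}\right) + 5239 = \left(-100 + 4 \cdot \frac{841}{144} + \left(4 \cdot \frac{841}{144}\right)^{2}\right) + 5239 = \left(-100 + \frac{841}{36} + \left(\frac{841}{36}\right)^{2}\right) + 5239 = \left(-100 + \frac{841}{36} + \frac{707281}{1296}\right) + 5239 = \frac{607957}{1296} + 5239 = \frac{7397701}{1296}$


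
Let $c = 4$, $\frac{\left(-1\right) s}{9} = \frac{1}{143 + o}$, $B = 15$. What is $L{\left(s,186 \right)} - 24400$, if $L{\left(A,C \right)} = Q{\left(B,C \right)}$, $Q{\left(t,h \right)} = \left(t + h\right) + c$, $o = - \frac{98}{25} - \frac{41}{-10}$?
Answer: $-24195$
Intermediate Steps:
$o = \frac{9}{50}$ ($o = \left(-98\right) \frac{1}{25} - - \frac{41}{10} = - \frac{98}{25} + \frac{41}{10} = \frac{9}{50} \approx 0.18$)
$s = - \frac{450}{7159}$ ($s = - \frac{9}{143 + \frac{9}{50}} = - \frac{9}{\frac{7159}{50}} = \left(-9\right) \frac{50}{7159} = - \frac{450}{7159} \approx -0.062858$)
$Q{\left(t,h \right)} = 4 + h + t$ ($Q{\left(t,h \right)} = \left(t + h\right) + 4 = \left(h + t\right) + 4 = 4 + h + t$)
$L{\left(A,C \right)} = 19 + C$ ($L{\left(A,C \right)} = 4 + C + 15 = 19 + C$)
$L{\left(s,186 \right)} - 24400 = \left(19 + 186\right) - 24400 = 205 - 24400 = -24195$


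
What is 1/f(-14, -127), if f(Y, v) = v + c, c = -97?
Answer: -1/224 ≈ -0.0044643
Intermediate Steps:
f(Y, v) = -97 + v (f(Y, v) = v - 97 = -97 + v)
1/f(-14, -127) = 1/(-97 - 127) = 1/(-224) = -1/224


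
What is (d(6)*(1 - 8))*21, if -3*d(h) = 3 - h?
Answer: -147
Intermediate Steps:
d(h) = -1 + h/3 (d(h) = -(3 - h)/3 = -1 + h/3)
(d(6)*(1 - 8))*21 = ((-1 + (1/3)*6)*(1 - 8))*21 = ((-1 + 2)*(-7))*21 = (1*(-7))*21 = -7*21 = -147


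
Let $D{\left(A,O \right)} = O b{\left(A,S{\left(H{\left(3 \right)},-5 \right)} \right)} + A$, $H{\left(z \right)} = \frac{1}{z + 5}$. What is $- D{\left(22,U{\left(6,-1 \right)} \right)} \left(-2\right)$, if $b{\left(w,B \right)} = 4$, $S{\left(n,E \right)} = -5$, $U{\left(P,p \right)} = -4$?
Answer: $12$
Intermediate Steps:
$H{\left(z \right)} = \frac{1}{5 + z}$
$D{\left(A,O \right)} = A + 4 O$ ($D{\left(A,O \right)} = O 4 + A = 4 O + A = A + 4 O$)
$- D{\left(22,U{\left(6,-1 \right)} \right)} \left(-2\right) = - \left(22 + 4 \left(-4\right)\right) \left(-2\right) = - \left(22 - 16\right) \left(-2\right) = - 6 \left(-2\right) = \left(-1\right) \left(-12\right) = 12$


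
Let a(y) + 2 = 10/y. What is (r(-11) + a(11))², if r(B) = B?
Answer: 17689/121 ≈ 146.19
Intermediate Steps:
a(y) = -2 + 10/y
(r(-11) + a(11))² = (-11 + (-2 + 10/11))² = (-11 - 12/11)² = (-133/11)² = 17689/121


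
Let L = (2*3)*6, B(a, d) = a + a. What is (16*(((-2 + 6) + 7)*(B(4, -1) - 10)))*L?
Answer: -12672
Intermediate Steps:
B(a, d) = 2*a
L = 36 (L = 6*6 = 36)
(16*(((-2 + 6) + 7)*(B(4, -1) - 10)))*L = (16*(((-2 + 6) + 7)*(2*4 - 10)))*36 = (16*((4 + 7)*(8 - 10)))*36 = (16*(11*(-2)))*36 = (16*(-22))*36 = -352*36 = -12672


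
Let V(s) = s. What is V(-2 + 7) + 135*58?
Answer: 7835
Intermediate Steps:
V(-2 + 7) + 135*58 = (-2 + 7) + 135*58 = 5 + 7830 = 7835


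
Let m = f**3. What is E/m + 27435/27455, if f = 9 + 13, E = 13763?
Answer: 133998209/58468168 ≈ 2.2918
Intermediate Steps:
f = 22
m = 10648 (m = 22**3 = 10648)
E/m + 27435/27455 = 13763/10648 + 27435/27455 = 13763*(1/10648) + 27435*(1/27455) = 13763/10648 + 5487/5491 = 133998209/58468168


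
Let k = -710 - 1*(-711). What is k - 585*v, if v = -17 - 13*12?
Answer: 101206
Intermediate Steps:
v = -173 (v = -17 - 156 = -173)
k = 1 (k = -710 + 711 = 1)
k - 585*v = 1 - 585*(-173) = 1 + 101205 = 101206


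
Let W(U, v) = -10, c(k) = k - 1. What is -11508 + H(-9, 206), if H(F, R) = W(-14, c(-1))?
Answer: -11518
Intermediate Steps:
c(k) = -1 + k
H(F, R) = -10
-11508 + H(-9, 206) = -11508 - 10 = -11518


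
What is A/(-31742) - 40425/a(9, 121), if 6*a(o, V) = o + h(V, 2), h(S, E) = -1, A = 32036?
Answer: -1924819597/63484 ≈ -30320.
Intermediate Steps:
a(o, V) = -⅙ + o/6 (a(o, V) = (o - 1)/6 = (-1 + o)/6 = -⅙ + o/6)
A/(-31742) - 40425/a(9, 121) = 32036/(-31742) - 40425/(-⅙ + (⅙)*9) = 32036*(-1/31742) - 40425/(-⅙ + 3/2) = -16018/15871 - 40425/4/3 = -16018/15871 - 40425*¾ = -16018/15871 - 121275/4 = -1924819597/63484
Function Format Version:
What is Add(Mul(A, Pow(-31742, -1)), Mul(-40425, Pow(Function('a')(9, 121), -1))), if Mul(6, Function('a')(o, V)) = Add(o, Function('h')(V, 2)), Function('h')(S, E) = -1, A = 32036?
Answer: Rational(-1924819597, 63484) ≈ -30320.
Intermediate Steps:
Function('a')(o, V) = Add(Rational(-1, 6), Mul(Rational(1, 6), o)) (Function('a')(o, V) = Mul(Rational(1, 6), Add(o, -1)) = Mul(Rational(1, 6), Add(-1, o)) = Add(Rational(-1, 6), Mul(Rational(1, 6), o)))
Add(Mul(A, Pow(-31742, -1)), Mul(-40425, Pow(Function('a')(9, 121), -1))) = Add(Mul(32036, Pow(-31742, -1)), Mul(-40425, Pow(Add(Rational(-1, 6), Mul(Rational(1, 6), 9)), -1))) = Add(Mul(32036, Rational(-1, 31742)), Mul(-40425, Pow(Add(Rational(-1, 6), Rational(3, 2)), -1))) = Add(Rational(-16018, 15871), Mul(-40425, Pow(Rational(4, 3), -1))) = Add(Rational(-16018, 15871), Mul(-40425, Rational(3, 4))) = Add(Rational(-16018, 15871), Rational(-121275, 4)) = Rational(-1924819597, 63484)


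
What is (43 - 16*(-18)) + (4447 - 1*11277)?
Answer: -6499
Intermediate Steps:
(43 - 16*(-18)) + (4447 - 1*11277) = (43 + 288) + (4447 - 11277) = 331 - 6830 = -6499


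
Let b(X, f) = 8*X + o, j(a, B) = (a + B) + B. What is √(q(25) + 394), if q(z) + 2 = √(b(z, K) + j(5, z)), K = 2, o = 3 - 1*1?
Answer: √(392 + √257) ≈ 20.200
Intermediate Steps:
o = 2 (o = 3 - 1 = 2)
j(a, B) = a + 2*B (j(a, B) = (B + a) + B = a + 2*B)
b(X, f) = 2 + 8*X (b(X, f) = 8*X + 2 = 2 + 8*X)
q(z) = -2 + √(7 + 10*z) (q(z) = -2 + √((2 + 8*z) + (5 + 2*z)) = -2 + √(7 + 10*z))
√(q(25) + 394) = √((-2 + √(7 + 10*25)) + 394) = √((-2 + √(7 + 250)) + 394) = √((-2 + √257) + 394) = √(392 + √257)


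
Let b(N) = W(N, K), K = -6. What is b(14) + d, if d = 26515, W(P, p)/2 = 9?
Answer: 26533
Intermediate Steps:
W(P, p) = 18 (W(P, p) = 2*9 = 18)
b(N) = 18
b(14) + d = 18 + 26515 = 26533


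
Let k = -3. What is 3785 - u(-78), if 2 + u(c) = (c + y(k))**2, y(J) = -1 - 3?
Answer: -2937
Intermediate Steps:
y(J) = -4
u(c) = -2 + (-4 + c)**2 (u(c) = -2 + (c - 4)**2 = -2 + (-4 + c)**2)
3785 - u(-78) = 3785 - (-2 + (-4 - 78)**2) = 3785 - (-2 + (-82)**2) = 3785 - (-2 + 6724) = 3785 - 1*6722 = 3785 - 6722 = -2937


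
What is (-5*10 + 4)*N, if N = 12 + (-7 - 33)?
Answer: 1288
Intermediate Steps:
N = -28 (N = 12 - 40 = -28)
(-5*10 + 4)*N = (-5*10 + 4)*(-28) = (-50 + 4)*(-28) = -46*(-28) = 1288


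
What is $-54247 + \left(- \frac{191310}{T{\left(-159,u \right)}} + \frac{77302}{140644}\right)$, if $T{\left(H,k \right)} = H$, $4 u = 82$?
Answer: $- \frac{197695666859}{3727066} \approx -53043.0$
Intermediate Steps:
$u = \frac{41}{2}$ ($u = \frac{1}{4} \cdot 82 = \frac{41}{2} \approx 20.5$)
$-54247 + \left(- \frac{191310}{T{\left(-159,u \right)}} + \frac{77302}{140644}\right) = -54247 + \left(- \frac{191310}{-159} + \frac{77302}{140644}\right) = -54247 + \left(\left(-191310\right) \left(- \frac{1}{159}\right) + 77302 \cdot \frac{1}{140644}\right) = -54247 + \left(\frac{63770}{53} + \frac{38651}{70322}\right) = -54247 + \frac{4486482443}{3727066} = - \frac{197695666859}{3727066}$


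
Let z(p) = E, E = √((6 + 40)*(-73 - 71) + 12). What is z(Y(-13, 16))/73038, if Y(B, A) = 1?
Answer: I*√1653/36519 ≈ 0.0011133*I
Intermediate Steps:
E = 2*I*√1653 (E = √(46*(-144) + 12) = √(-6624 + 12) = √(-6612) = 2*I*√1653 ≈ 81.314*I)
z(p) = 2*I*√1653
z(Y(-13, 16))/73038 = (2*I*√1653)/73038 = (2*I*√1653)*(1/73038) = I*√1653/36519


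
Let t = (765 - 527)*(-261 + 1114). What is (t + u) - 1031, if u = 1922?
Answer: 203905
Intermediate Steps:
t = 203014 (t = 238*853 = 203014)
(t + u) - 1031 = (203014 + 1922) - 1031 = 204936 - 1031 = 203905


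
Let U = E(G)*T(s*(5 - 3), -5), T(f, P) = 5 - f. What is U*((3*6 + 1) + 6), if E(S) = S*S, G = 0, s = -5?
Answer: 0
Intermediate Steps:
E(S) = S²
U = 0 (U = 0²*(5 - (-5)*(5 - 3)) = 0*(5 - (-5)*2) = 0*(5 - 1*(-10)) = 0*(5 + 10) = 0*15 = 0)
U*((3*6 + 1) + 6) = 0*((3*6 + 1) + 6) = 0*((18 + 1) + 6) = 0*(19 + 6) = 0*25 = 0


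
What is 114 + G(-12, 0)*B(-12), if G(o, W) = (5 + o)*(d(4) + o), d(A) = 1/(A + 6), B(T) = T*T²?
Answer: -719142/5 ≈ -1.4383e+5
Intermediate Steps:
B(T) = T³
d(A) = 1/(6 + A)
G(o, W) = (5 + o)*(⅒ + o) (G(o, W) = (5 + o)*(1/(6 + 4) + o) = (5 + o)*(1/10 + o) = (5 + o)*(⅒ + o))
114 + G(-12, 0)*B(-12) = 114 + (½ + (-12)² + (51/10)*(-12))*(-12)³ = 114 + (½ + 144 - 306/5)*(-1728) = 114 + (833/10)*(-1728) = 114 - 719712/5 = -719142/5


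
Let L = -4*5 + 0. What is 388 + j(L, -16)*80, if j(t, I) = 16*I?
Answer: -20092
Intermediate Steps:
L = -20 (L = -20 + 0 = -20)
388 + j(L, -16)*80 = 388 + (16*(-16))*80 = 388 - 256*80 = 388 - 20480 = -20092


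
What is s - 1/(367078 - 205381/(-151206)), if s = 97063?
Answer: 489767557299371/5045872859 ≈ 97063.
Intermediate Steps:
s - 1/(367078 - 205381/(-151206)) = 97063 - 1/(367078 - 205381/(-151206)) = 97063 - 1/(367078 - 205381*(-1/151206)) = 97063 - 1/(367078 + 18671/13746) = 97063 - 1/5045872859/13746 = 97063 - 1*13746/5045872859 = 97063 - 13746/5045872859 = 489767557299371/5045872859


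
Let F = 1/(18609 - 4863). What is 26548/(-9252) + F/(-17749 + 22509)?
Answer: -144755093069/50447270160 ≈ -2.8694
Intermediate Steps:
F = 1/13746 ≈ 7.2748e-5
26548/(-9252) + F/(-17749 + 22509) = 26548/(-9252) + 1/(13746*(-17749 + 22509)) = 26548*(-1/9252) + (1/13746)/4760 = -6637/2313 + (1/13746)*(1/4760) = -6637/2313 + 1/65430960 = -144755093069/50447270160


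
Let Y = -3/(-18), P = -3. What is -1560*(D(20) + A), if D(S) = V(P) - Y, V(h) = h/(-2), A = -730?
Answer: 1136720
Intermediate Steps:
V(h) = -h/2 (V(h) = h*(-½) = -h/2)
Y = ⅙ (Y = -3*(-1/18) = ⅙ ≈ 0.16667)
D(S) = 4/3 (D(S) = -½*(-3) - 1*⅙ = 3/2 - ⅙ = 4/3)
-1560*(D(20) + A) = -1560*(4/3 - 730) = -1560*(-2186/3) = 1136720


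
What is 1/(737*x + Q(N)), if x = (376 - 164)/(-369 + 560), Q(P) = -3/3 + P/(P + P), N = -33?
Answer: 382/312297 ≈ 0.0012232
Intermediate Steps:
Q(P) = -1/2 (Q(P) = -3*1/3 + P/((2*P)) = -1 + P*(1/(2*P)) = -1 + 1/2 = -1/2)
x = 212/191 ≈ 1.1099
1/(737*x + Q(N)) = 1/(737*(212/191) - 1/2) = 1/(156244/191 - 1/2) = 1/(312297/382) = 382/312297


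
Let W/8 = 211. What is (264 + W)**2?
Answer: 3810304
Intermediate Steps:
W = 1688 (W = 8*211 = 1688)
(264 + W)**2 = (264 + 1688)**2 = 1952**2 = 3810304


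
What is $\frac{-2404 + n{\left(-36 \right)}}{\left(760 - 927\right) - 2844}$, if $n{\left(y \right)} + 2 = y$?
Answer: $\frac{2442}{3011} \approx 0.81103$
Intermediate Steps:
$n{\left(y \right)} = -2 + y$
$\frac{-2404 + n{\left(-36 \right)}}{\left(760 - 927\right) - 2844} = \frac{-2404 - 38}{\left(760 - 927\right) - 2844} = - \frac{2442}{-167 - 2844} = - \frac{2442}{-3011} = \left(-2442\right) \left(- \frac{1}{3011}\right) = \frac{2442}{3011}$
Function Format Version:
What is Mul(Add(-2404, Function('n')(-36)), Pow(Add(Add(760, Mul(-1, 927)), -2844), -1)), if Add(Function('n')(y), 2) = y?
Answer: Rational(2442, 3011) ≈ 0.81103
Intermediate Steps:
Function('n')(y) = Add(-2, y)
Mul(Add(-2404, Function('n')(-36)), Pow(Add(Add(760, Mul(-1, 927)), -2844), -1)) = Mul(Add(-2404, Add(-2, -36)), Pow(Add(Add(760, Mul(-1, 927)), -2844), -1)) = Mul(Add(-2404, -38), Pow(Add(Add(760, -927), -2844), -1)) = Mul(-2442, Pow(Add(-167, -2844), -1)) = Mul(-2442, Pow(-3011, -1)) = Mul(-2442, Rational(-1, 3011)) = Rational(2442, 3011)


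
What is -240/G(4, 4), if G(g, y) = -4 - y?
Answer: 30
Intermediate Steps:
-240/G(4, 4) = -240/(-4 - 1*4) = -240/(-4 - 4) = -240/(-8) = -⅛*(-240) = 30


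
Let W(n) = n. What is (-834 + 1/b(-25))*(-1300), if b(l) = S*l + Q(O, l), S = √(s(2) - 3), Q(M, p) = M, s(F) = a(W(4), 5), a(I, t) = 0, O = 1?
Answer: 1300*(833*I + 20850*√3)/(I + 25*√3) ≈ 1.0842e+6 - 30.006*I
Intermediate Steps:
s(F) = 0
S = I*√3 (S = √(0 - 3) = √(-3) = I*√3 ≈ 1.732*I)
b(l) = 1 + I*l*√3 (b(l) = (I*√3)*l + 1 = I*l*√3 + 1 = 1 + I*l*√3)
(-834 + 1/b(-25))*(-1300) = (-834 + 1/(1 + I*(-25)*√3))*(-1300) = (-834 + 1/(1 - 25*I*√3))*(-1300) = 1084200 - 1300/(1 - 25*I*√3)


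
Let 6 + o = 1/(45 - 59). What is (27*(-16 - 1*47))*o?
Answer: 20655/2 ≈ 10328.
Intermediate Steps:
o = -85/14 (o = -6 + 1/(45 - 59) = -6 + 1/(-14) = -6 - 1/14 = -85/14 ≈ -6.0714)
(27*(-16 - 1*47))*o = (27*(-16 - 1*47))*(-85/14) = (27*(-16 - 47))*(-85/14) = (27*(-63))*(-85/14) = -1701*(-85/14) = 20655/2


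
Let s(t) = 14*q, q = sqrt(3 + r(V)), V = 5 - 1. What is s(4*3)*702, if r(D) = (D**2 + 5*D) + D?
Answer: 9828*sqrt(43) ≈ 64447.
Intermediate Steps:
V = 4
r(D) = D**2 + 6*D
q = sqrt(43) (q = sqrt(3 + 4*(6 + 4)) = sqrt(3 + 4*10) = sqrt(3 + 40) = sqrt(43) ≈ 6.5574)
s(t) = 14*sqrt(43)
s(4*3)*702 = (14*sqrt(43))*702 = 9828*sqrt(43)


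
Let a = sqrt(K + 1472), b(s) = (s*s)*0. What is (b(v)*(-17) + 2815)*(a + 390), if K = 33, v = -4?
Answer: 1097850 + 2815*sqrt(1505) ≈ 1.2071e+6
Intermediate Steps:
b(s) = 0 (b(s) = s**2*0 = 0)
a = sqrt(1505) (a = sqrt(33 + 1472) = sqrt(1505) ≈ 38.794)
(b(v)*(-17) + 2815)*(a + 390) = (0*(-17) + 2815)*(sqrt(1505) + 390) = (0 + 2815)*(390 + sqrt(1505)) = 2815*(390 + sqrt(1505)) = 1097850 + 2815*sqrt(1505)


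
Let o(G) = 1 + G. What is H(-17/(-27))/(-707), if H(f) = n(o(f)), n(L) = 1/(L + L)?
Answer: -27/62216 ≈ -0.00043397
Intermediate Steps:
n(L) = 1/(2*L)
H(f) = 1/(2*(1 + f))
H(-17/(-27))/(-707) = (1/(2*(1 - 17/(-27))))/(-707) = (1/(2*(1 - 17*(-1/27))))*(-1/707) = (1/(2*(1 + 17/27)))*(-1/707) = (1/(2*(44/27)))*(-1/707) = ((½)*(27/44))*(-1/707) = (27/88)*(-1/707) = -27/62216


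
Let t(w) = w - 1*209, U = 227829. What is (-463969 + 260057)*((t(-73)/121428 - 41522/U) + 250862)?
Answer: -13103322665335604500/256155739 ≈ -5.1154e+10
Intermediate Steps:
t(w) = -209 + w (t(w) = w - 209 = -209 + w)
(-463969 + 260057)*((t(-73)/121428 - 41522/U) + 250862) = (-463969 + 260057)*(((-209 - 73)/121428 - 41522/227829) + 250862) = -203912*((-282*1/121428 - 41522*1/227829) + 250862) = -203912*((-47/20238 - 41522/227829) + 250862) = -203912*(-94558911/512311478 + 250862) = -203912*128519387435125/512311478 = -13103322665335604500/256155739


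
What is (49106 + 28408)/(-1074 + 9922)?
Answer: 38757/4424 ≈ 8.7606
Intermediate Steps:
(49106 + 28408)/(-1074 + 9922) = 77514/8848 = 77514*(1/8848) = 38757/4424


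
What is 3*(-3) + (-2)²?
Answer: -5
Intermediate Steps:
3*(-3) + (-2)² = -9 + 4 = -5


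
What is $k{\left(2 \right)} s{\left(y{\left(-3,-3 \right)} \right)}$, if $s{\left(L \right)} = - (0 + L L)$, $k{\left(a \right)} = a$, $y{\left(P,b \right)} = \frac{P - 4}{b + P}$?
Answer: $- \frac{49}{18} \approx -2.7222$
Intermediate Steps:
$y{\left(P,b \right)} = \frac{-4 + P}{P + b}$
$s{\left(L \right)} = - L^{2}$ ($s{\left(L \right)} = - (0 + L^{2}) = - L^{2}$)
$k{\left(2 \right)} s{\left(y{\left(-3,-3 \right)} \right)} = 2 \left(- \left(\frac{-4 - 3}{-3 - 3}\right)^{2}\right) = 2 \left(- \left(\frac{1}{-6} \left(-7\right)\right)^{2}\right) = 2 \left(- \left(\left(- \frac{1}{6}\right) \left(-7\right)\right)^{2}\right) = 2 \left(- \left(\frac{7}{6}\right)^{2}\right) = 2 \left(\left(-1\right) \frac{49}{36}\right) = 2 \left(- \frac{49}{36}\right) = - \frac{49}{18}$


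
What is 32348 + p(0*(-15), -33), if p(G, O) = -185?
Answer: 32163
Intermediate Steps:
32348 + p(0*(-15), -33) = 32348 - 185 = 32163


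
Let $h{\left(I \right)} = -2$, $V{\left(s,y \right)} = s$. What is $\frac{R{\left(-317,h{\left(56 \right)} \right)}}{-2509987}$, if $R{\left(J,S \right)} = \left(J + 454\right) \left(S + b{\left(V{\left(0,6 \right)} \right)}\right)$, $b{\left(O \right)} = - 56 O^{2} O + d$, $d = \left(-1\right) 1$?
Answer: $\frac{411}{2509987} \approx 0.00016375$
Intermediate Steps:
$d = -1$
$b{\left(O \right)} = -1 - 56 O^{3}$ ($b{\left(O \right)} = - 56 O^{2} O - 1 = - 56 O^{3} - 1 = -1 - 56 O^{3}$)
$R{\left(J,S \right)} = \left(-1 + S\right) \left(454 + J\right)$ ($R{\left(J,S \right)} = \left(J + 454\right) \left(S - \left(1 + 56 \cdot 0^{3}\right)\right) = \left(454 + J\right) \left(S - 1\right) = \left(454 + J\right) \left(-1 + S\right) = \left(-1 + S\right) \left(454 + J\right)$)
$\frac{R{\left(-317,h{\left(56 \right)} \right)}}{-2509987} = \frac{-454 - -317 + 454 \left(-2\right) - -634}{-2509987} = \left(-454 + 317 - 908 + 634\right) \left(- \frac{1}{2509987}\right) = \left(-411\right) \left(- \frac{1}{2509987}\right) = \frac{411}{2509987}$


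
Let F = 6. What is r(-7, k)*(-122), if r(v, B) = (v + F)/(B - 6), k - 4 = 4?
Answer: 61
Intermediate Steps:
k = 8 (k = 4 + 4 = 8)
r(v, B) = (6 + v)/(-6 + B) (r(v, B) = (v + 6)/(B - 6) = (6 + v)/(-6 + B))
r(-7, k)*(-122) = ((6 - 7)/(-6 + 8))*(-122) = (-1/2)*(-122) = ((1/2)*(-1))*(-122) = -1/2*(-122) = 61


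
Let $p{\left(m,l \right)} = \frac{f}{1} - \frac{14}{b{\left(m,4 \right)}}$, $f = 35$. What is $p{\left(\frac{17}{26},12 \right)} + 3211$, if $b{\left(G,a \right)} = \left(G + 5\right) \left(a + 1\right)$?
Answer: $\frac{340778}{105} \approx 3245.5$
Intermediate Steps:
$b{\left(G,a \right)} = \left(1 + a\right) \left(5 + G\right)$ ($b{\left(G,a \right)} = \left(5 + G\right) \left(1 + a\right) = \left(1 + a\right) \left(5 + G\right)$)
$p{\left(m,l \right)} = 35 - \frac{14}{25 + 5 m}$ ($p{\left(m,l \right)} = \frac{35}{1} - \frac{14}{5 + m + 5 \cdot 4 + m 4} = 35 \cdot 1 - \frac{14}{5 + m + 20 + 4 m} = 35 - \frac{14}{25 + 5 m}$)
$p{\left(\frac{17}{26},12 \right)} + 3211 = \frac{7 \left(123 + 25 \cdot \frac{17}{26}\right)}{5 \left(5 + \frac{17}{26}\right)} + 3211 = \frac{7 \left(123 + \frac{425}{26}\right)}{5 \cdot \frac{147}{26}} + 3211 = \frac{7}{5} \cdot \frac{26}{147} \cdot \frac{3623}{26} + 3211 = \frac{3623}{105} + 3211 = \frac{340778}{105}$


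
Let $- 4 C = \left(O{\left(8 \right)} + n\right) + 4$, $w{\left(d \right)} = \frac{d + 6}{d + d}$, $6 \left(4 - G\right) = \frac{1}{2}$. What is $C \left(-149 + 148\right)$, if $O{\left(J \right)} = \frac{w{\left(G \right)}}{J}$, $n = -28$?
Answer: $- \frac{17929}{3008} \approx -5.9604$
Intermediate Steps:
$G = \frac{47}{12}$ ($G = 4 - \frac{1}{6 \cdot 2} = 4 - \frac{1}{12} = \frac{47}{12} \approx 3.9167$)
$w{\left(d \right)} = \frac{6 + d}{2 d}$
$O{\left(J \right)} = \frac{119}{94 J}$ ($O{\left(J \right)} = \frac{\frac{1}{2} \frac{1}{\frac{47}{12}} \left(6 + \frac{47}{12}\right)}{J} = \frac{\frac{1}{2} \cdot \frac{12}{47} \cdot \frac{119}{12}}{J} = \frac{119}{94 J}$)
$C = \frac{17929}{3008}$ ($C = - \frac{\left(\frac{119}{94 \cdot 8} - 28\right) + 4}{4} = - \frac{\left(\frac{119}{94} \cdot \frac{1}{8} - 28\right) + 4}{4} = - \frac{\left(\frac{119}{752} - 28\right) + 4}{4} = - \frac{- \frac{20937}{752} + 4}{4} = \left(- \frac{1}{4}\right) \left(- \frac{17929}{752}\right) = \frac{17929}{3008} \approx 5.9604$)
$C \left(-149 + 148\right) = \frac{17929 \left(-149 + 148\right)}{3008} = \frac{17929}{3008} \left(-1\right) = - \frac{17929}{3008}$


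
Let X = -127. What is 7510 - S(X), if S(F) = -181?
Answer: 7691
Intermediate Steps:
7510 - S(X) = 7510 - 1*(-181) = 7510 + 181 = 7691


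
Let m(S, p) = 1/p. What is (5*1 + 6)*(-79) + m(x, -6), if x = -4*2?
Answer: -5215/6 ≈ -869.17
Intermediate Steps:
x = -8
(5*1 + 6)*(-79) + m(x, -6) = (5*1 + 6)*(-79) + 1/(-6) = (5 + 6)*(-79) - ⅙ = 11*(-79) - ⅙ = -869 - ⅙ = -5215/6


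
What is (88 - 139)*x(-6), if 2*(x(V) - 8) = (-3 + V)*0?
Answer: -408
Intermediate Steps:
x(V) = 8 (x(V) = 8 + ((-3 + V)*0)/2 = 8 + (1/2)*0 = 8 + 0 = 8)
(88 - 139)*x(-6) = (88 - 139)*8 = -51*8 = -408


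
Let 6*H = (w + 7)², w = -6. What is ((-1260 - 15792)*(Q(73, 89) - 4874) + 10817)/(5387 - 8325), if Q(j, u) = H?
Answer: -83119423/2938 ≈ -28291.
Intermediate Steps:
H = ⅙ (H = (-6 + 7)²/6 = (⅙)*1² = (⅙)*1 = ⅙ ≈ 0.16667)
Q(j, u) = ⅙
((-1260 - 15792)*(Q(73, 89) - 4874) + 10817)/(5387 - 8325) = ((-1260 - 15792)*(⅙ - 4874) + 10817)/(5387 - 8325) = (-17052*(-29243/6) + 10817)/(-2938) = (83108606 + 10817)*(-1/2938) = 83119423*(-1/2938) = -83119423/2938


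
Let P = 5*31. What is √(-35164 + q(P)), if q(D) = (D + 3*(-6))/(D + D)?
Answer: I*√3379217930/310 ≈ 187.52*I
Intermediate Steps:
P = 155
q(D) = (-18 + D)/(2*D) (q(D) = (D - 18)/((2*D)) = (-18 + D)*(1/(2*D)) = (-18 + D)/(2*D))
√(-35164 + q(P)) = √(-35164 + (½)*(-18 + 155)/155) = √(-35164 + (½)*(1/155)*137) = √(-35164 + 137/310) = √(-10900703/310) = I*√3379217930/310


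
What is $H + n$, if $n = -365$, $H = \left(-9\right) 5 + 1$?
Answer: $-409$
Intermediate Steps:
$H = -44$ ($H = -45 + 1 = -44$)
$H + n = -44 - 365 = -409$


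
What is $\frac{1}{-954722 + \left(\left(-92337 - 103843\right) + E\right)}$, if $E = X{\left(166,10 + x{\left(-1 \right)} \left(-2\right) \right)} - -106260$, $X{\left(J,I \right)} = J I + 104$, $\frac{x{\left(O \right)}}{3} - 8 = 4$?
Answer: $- \frac{1}{1054830} \approx -9.4802 \cdot 10^{-7}$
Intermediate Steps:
$x{\left(O \right)} = 36$ ($x{\left(O \right)} = 24 + 3 \cdot 4 = 24 + 12 = 36$)
$X{\left(J,I \right)} = 104 + I J$ ($X{\left(J,I \right)} = I J + 104 = 104 + I J$)
$E = 96072$ ($E = \left(104 + \left(10 + 36 \left(-2\right)\right) 166\right) - -106260 = \left(104 + \left(10 - 72\right) 166\right) + 106260 = \left(104 - 10292\right) + 106260 = -10188 + 106260 = 96072$)
$\frac{1}{-954722 + \left(\left(-92337 - 103843\right) + E\right)} = \frac{1}{-954722 + \left(\left(-92337 - 103843\right) + 96072\right)} = \frac{1}{-954722 + \left(-196180 + 96072\right)} = \frac{1}{-954722 - 100108} = \frac{1}{-1054830} = - \frac{1}{1054830}$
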